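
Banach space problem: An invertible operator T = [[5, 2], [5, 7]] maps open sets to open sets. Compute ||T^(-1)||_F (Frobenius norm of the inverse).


det(T) = 5*7 - 2*5 = 25
T^(-1) = (1/25) * [[7, -2], [-5, 5]] = [[0.2800, -0.0800], [-0.2000, 0.2000]]
||T^(-1)||_F^2 = 0.2800^2 + (-0.0800)^2 + (-0.2000)^2 + 0.2000^2 = 0.1648
||T^(-1)||_F = sqrt(0.1648) = 0.4060

0.4060


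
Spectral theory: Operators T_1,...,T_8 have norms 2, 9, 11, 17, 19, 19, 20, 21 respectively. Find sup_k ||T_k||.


By the Uniform Boundedness Principle, the supremum of norms is finite.
sup_k ||T_k|| = max(2, 9, 11, 17, 19, 19, 20, 21) = 21

21


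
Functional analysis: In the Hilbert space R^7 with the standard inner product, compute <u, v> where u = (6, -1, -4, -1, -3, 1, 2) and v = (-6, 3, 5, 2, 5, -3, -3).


Computing the standard inner product <u, v> = sum u_i * v_i
= 6*-6 + -1*3 + -4*5 + -1*2 + -3*5 + 1*-3 + 2*-3
= -36 + -3 + -20 + -2 + -15 + -3 + -6
= -85

-85


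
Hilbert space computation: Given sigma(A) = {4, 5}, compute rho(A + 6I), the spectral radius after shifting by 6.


Spectrum of A + 6I = {10, 11}
Spectral radius = max |lambda| over the shifted spectrum
= max(10, 11) = 11

11


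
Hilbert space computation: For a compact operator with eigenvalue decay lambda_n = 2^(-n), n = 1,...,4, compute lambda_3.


The eigenvalue formula gives lambda_3 = 1/2^3
= 1/8
= 0.1250

0.1250


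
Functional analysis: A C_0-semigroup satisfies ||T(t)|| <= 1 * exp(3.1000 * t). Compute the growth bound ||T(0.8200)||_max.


||T(0.8200)|| <= 1 * exp(3.1000 * 0.8200)
= 1 * exp(2.5420)
= 1 * 12.7051
= 12.7051

12.7051


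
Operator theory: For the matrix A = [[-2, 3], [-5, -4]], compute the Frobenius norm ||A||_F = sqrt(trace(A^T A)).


||A||_F^2 = sum a_ij^2
= (-2)^2 + 3^2 + (-5)^2 + (-4)^2
= 4 + 9 + 25 + 16 = 54
||A||_F = sqrt(54) = 7.3485

7.3485


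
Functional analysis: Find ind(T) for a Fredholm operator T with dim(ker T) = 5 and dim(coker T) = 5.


The Fredholm index is defined as ind(T) = dim(ker T) - dim(coker T)
= 5 - 5
= 0

0


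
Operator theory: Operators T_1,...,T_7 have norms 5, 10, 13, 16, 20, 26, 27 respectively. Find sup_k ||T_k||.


By the Uniform Boundedness Principle, the supremum of norms is finite.
sup_k ||T_k|| = max(5, 10, 13, 16, 20, 26, 27) = 27

27


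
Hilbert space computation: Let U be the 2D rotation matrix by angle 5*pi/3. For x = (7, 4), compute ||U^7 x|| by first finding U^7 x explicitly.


U is a rotation by theta = 5*pi/3
U^7 = rotation by 7*theta = 35*pi/3 = 5*pi/3 (mod 2*pi)
cos(5*pi/3) = 0.5000, sin(5*pi/3) = -0.8660
U^7 x = (0.5000 * 7 - -0.8660 * 4, -0.8660 * 7 + 0.5000 * 4)
= (6.9641, -4.0622)
||U^7 x|| = sqrt(6.9641^2 + (-4.0622)^2) = sqrt(65.0000) = 8.0623

8.0623


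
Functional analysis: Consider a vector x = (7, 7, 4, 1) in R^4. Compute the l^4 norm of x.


The l^4 norm = (sum |x_i|^4)^(1/4)
Sum of 4th powers = 2401 + 2401 + 256 + 1 = 5059
||x||_4 = (5059)^(1/4) = 8.4337

8.4337


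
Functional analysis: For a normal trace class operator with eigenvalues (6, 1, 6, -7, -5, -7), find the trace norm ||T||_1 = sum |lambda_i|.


For a normal operator, singular values equal |eigenvalues|.
Trace norm = sum |lambda_i| = 6 + 1 + 6 + 7 + 5 + 7
= 32

32


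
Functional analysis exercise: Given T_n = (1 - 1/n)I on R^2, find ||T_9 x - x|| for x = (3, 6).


T_9 x - x = (1 - 1/9)x - x = -x/9
||x|| = sqrt(45) = 6.7082
||T_9 x - x|| = ||x||/9 = 6.7082/9 = 0.7454

0.7454


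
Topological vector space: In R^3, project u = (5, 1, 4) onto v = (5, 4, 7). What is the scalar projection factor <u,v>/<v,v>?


Computing <u,v> = 5*5 + 1*4 + 4*7 = 57
Computing <v,v> = 5^2 + 4^2 + 7^2 = 90
Projection coefficient = 57/90 = 0.6333

0.6333


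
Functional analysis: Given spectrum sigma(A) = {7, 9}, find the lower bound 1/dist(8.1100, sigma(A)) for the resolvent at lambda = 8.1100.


dist(8.1100, {7, 9}) = min(|8.1100 - 7|, |8.1100 - 9|)
= min(1.1100, 0.8900) = 0.8900
Resolvent bound = 1/0.8900 = 1.1236

1.1236


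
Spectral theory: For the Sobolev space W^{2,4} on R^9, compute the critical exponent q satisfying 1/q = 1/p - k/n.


Using the Sobolev embedding formula: 1/q = 1/p - k/n
1/q = 1/4 - 2/9 = 1/36
q = 1/(1/36) = 36

36.0000


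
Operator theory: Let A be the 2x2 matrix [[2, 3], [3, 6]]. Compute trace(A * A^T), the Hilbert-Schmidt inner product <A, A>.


trace(A * A^T) = sum of squares of all entries
= 2^2 + 3^2 + 3^2 + 6^2
= 4 + 9 + 9 + 36
= 58

58


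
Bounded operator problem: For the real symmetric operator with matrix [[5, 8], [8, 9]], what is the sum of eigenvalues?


For a self-adjoint (symmetric) matrix, the eigenvalues are real.
The sum of eigenvalues equals the trace of the matrix.
trace = 5 + 9 = 14

14


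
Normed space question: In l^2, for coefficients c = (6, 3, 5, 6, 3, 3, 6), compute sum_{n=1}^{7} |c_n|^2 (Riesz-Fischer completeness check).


sum |c_n|^2 = 6^2 + 3^2 + 5^2 + 6^2 + 3^2 + 3^2 + 6^2
= 36 + 9 + 25 + 36 + 9 + 9 + 36
= 160

160


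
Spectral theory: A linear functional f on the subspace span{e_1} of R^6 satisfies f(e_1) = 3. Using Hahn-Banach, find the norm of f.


The norm of f is given by ||f|| = sup_{||x||=1} |f(x)|.
On span{e_1}, ||e_1|| = 1, so ||f|| = |f(e_1)| / ||e_1||
= |3| / 1 = 3.0000

3.0000


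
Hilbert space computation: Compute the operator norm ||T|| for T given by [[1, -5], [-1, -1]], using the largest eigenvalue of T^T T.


A^T A = [[2, -4], [-4, 26]]
trace(A^T A) = 28, det(A^T A) = 36
discriminant = 28^2 - 4*36 = 640
Largest eigenvalue of A^T A = (trace + sqrt(disc))/2 = 26.6491
||T|| = sqrt(26.6491) = 5.1623

5.1623


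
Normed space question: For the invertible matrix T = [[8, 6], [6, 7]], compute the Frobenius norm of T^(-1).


det(T) = 8*7 - 6*6 = 20
T^(-1) = (1/20) * [[7, -6], [-6, 8]] = [[0.3500, -0.3000], [-0.3000, 0.4000]]
||T^(-1)||_F^2 = 0.3500^2 + (-0.3000)^2 + (-0.3000)^2 + 0.4000^2 = 0.4625
||T^(-1)||_F = sqrt(0.4625) = 0.6801

0.6801


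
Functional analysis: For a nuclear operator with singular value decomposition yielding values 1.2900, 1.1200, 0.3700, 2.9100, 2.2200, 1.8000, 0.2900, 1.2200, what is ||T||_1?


The nuclear norm is the sum of all singular values.
||T||_1 = 1.2900 + 1.1200 + 0.3700 + 2.9100 + 2.2200 + 1.8000 + 0.2900 + 1.2200
= 11.2200

11.2200


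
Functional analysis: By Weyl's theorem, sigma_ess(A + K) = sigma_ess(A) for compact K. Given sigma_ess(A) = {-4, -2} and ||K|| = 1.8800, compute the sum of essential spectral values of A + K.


By Weyl's theorem, the essential spectrum is invariant under compact perturbations.
sigma_ess(A + K) = sigma_ess(A) = {-4, -2}
Sum = -4 + -2 = -6

-6


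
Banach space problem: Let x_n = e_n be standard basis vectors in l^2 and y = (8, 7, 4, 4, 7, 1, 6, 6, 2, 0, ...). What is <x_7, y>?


x_7 = e_7 is the standard basis vector with 1 in position 7.
<x_7, y> = y_7 = 6
As n -> infinity, <x_n, y> -> 0, confirming weak convergence of (x_n) to 0.

6


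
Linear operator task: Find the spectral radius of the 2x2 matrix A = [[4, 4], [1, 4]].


For a 2x2 matrix, eigenvalues satisfy lambda^2 - (trace)*lambda + det = 0
trace = 4 + 4 = 8
det = 4*4 - 4*1 = 12
discriminant = 8^2 - 4*(12) = 16
spectral radius = max |eigenvalue| = 6.0000

6.0000


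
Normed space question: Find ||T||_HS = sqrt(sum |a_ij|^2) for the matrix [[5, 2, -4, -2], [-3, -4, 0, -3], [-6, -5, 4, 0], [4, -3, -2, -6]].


The Hilbert-Schmidt norm is sqrt(sum of squares of all entries).
Sum of squares = 5^2 + 2^2 + (-4)^2 + (-2)^2 + (-3)^2 + (-4)^2 + 0^2 + (-3)^2 + (-6)^2 + (-5)^2 + 4^2 + 0^2 + 4^2 + (-3)^2 + (-2)^2 + (-6)^2
= 25 + 4 + 16 + 4 + 9 + 16 + 0 + 9 + 36 + 25 + 16 + 0 + 16 + 9 + 4 + 36 = 225
||T||_HS = sqrt(225) = 15.0000

15.0000


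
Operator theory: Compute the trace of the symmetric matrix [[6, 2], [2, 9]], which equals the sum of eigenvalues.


For a self-adjoint (symmetric) matrix, the eigenvalues are real.
The sum of eigenvalues equals the trace of the matrix.
trace = 6 + 9 = 15

15


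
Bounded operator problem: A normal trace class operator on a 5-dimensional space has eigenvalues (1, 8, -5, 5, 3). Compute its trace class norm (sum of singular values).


For a normal operator, singular values equal |eigenvalues|.
Trace norm = sum |lambda_i| = 1 + 8 + 5 + 5 + 3
= 22

22


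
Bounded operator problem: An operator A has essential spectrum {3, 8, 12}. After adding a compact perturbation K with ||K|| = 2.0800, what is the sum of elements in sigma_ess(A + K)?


By Weyl's theorem, the essential spectrum is invariant under compact perturbations.
sigma_ess(A + K) = sigma_ess(A) = {3, 8, 12}
Sum = 3 + 8 + 12 = 23

23


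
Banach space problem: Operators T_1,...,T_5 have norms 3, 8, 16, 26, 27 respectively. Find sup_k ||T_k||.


By the Uniform Boundedness Principle, the supremum of norms is finite.
sup_k ||T_k|| = max(3, 8, 16, 26, 27) = 27

27


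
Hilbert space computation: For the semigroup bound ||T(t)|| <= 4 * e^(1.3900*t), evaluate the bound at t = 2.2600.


||T(2.2600)|| <= 4 * exp(1.3900 * 2.2600)
= 4 * exp(3.1414)
= 4 * 23.1362
= 92.5449

92.5449


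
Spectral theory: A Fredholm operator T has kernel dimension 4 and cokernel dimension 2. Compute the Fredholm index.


The Fredholm index is defined as ind(T) = dim(ker T) - dim(coker T)
= 4 - 2
= 2

2


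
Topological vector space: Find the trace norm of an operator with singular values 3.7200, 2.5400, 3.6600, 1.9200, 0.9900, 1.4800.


The nuclear norm is the sum of all singular values.
||T||_1 = 3.7200 + 2.5400 + 3.6600 + 1.9200 + 0.9900 + 1.4800
= 14.3100

14.3100


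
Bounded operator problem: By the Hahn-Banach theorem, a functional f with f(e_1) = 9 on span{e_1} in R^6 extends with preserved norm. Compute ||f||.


The norm of f is given by ||f|| = sup_{||x||=1} |f(x)|.
On span{e_1}, ||e_1|| = 1, so ||f|| = |f(e_1)| / ||e_1||
= |9| / 1 = 9.0000

9.0000


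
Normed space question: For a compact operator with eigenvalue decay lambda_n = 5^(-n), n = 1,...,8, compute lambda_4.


The eigenvalue formula gives lambda_4 = 1/5^4
= 1/625
= 0.0016

0.0016


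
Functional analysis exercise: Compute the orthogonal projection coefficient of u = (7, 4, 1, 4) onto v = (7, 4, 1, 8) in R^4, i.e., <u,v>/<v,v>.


Computing <u,v> = 7*7 + 4*4 + 1*1 + 4*8 = 98
Computing <v,v> = 7^2 + 4^2 + 1^2 + 8^2 = 130
Projection coefficient = 98/130 = 0.7538

0.7538


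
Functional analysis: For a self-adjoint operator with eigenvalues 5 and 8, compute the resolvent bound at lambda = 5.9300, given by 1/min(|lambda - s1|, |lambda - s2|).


dist(5.9300, {5, 8}) = min(|5.9300 - 5|, |5.9300 - 8|)
= min(0.9300, 2.0700) = 0.9300
Resolvent bound = 1/0.9300 = 1.0753

1.0753


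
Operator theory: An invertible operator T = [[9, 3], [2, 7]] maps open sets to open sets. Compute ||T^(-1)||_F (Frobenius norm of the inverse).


det(T) = 9*7 - 3*2 = 57
T^(-1) = (1/57) * [[7, -3], [-2, 9]] = [[0.1228, -0.0526], [-0.0351, 0.1579]]
||T^(-1)||_F^2 = 0.1228^2 + (-0.0526)^2 + (-0.0351)^2 + 0.1579^2 = 0.0440
||T^(-1)||_F = sqrt(0.0440) = 0.2098

0.2098


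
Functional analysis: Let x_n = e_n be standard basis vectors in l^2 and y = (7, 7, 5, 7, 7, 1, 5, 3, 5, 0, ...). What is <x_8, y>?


x_8 = e_8 is the standard basis vector with 1 in position 8.
<x_8, y> = y_8 = 3
As n -> infinity, <x_n, y> -> 0, confirming weak convergence of (x_n) to 0.

3


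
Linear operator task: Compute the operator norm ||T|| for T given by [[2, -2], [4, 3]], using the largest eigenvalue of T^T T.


A^T A = [[20, 8], [8, 13]]
trace(A^T A) = 33, det(A^T A) = 196
discriminant = 33^2 - 4*196 = 305
Largest eigenvalue of A^T A = (trace + sqrt(disc))/2 = 25.2321
||T|| = sqrt(25.2321) = 5.0232

5.0232


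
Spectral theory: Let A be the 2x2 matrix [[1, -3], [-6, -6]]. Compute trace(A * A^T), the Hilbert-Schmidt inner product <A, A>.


trace(A * A^T) = sum of squares of all entries
= 1^2 + (-3)^2 + (-6)^2 + (-6)^2
= 1 + 9 + 36 + 36
= 82

82


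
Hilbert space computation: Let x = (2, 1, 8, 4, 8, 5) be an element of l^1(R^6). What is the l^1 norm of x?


The l^1 norm equals the sum of absolute values of all components.
||x||_1 = 2 + 1 + 8 + 4 + 8 + 5
= 28

28.0000


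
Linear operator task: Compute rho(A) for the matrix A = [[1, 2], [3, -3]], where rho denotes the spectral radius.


For a 2x2 matrix, eigenvalues satisfy lambda^2 - (trace)*lambda + det = 0
trace = 1 + -3 = -2
det = 1*-3 - 2*3 = -9
discriminant = (-2)^2 - 4*(-9) = 40
spectral radius = max |eigenvalue| = 4.1623

4.1623


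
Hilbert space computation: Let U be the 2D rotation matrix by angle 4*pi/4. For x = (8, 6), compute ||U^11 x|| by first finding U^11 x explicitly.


U is a rotation by theta = 4*pi/4
U^11 = rotation by 11*theta = 44*pi/4 = 4*pi/4 (mod 2*pi)
cos(4*pi/4) = -1.0000, sin(4*pi/4) = 0.0000
U^11 x = (-1.0000 * 8 - 0.0000 * 6, 0.0000 * 8 + -1.0000 * 6)
= (-8.0000, -6.0000)
||U^11 x|| = sqrt((-8.0000)^2 + (-6.0000)^2) = sqrt(100.0000) = 10.0000

10.0000


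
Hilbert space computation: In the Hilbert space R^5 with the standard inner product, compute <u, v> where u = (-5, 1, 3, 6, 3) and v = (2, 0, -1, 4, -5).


Computing the standard inner product <u, v> = sum u_i * v_i
= -5*2 + 1*0 + 3*-1 + 6*4 + 3*-5
= -10 + 0 + -3 + 24 + -15
= -4

-4


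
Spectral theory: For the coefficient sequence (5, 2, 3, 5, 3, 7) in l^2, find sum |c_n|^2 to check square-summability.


sum |c_n|^2 = 5^2 + 2^2 + 3^2 + 5^2 + 3^2 + 7^2
= 25 + 4 + 9 + 25 + 9 + 49
= 121

121


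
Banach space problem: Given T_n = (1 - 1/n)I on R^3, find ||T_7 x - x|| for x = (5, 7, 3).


T_7 x - x = (1 - 1/7)x - x = -x/7
||x|| = sqrt(83) = 9.1104
||T_7 x - x|| = ||x||/7 = 9.1104/7 = 1.3015

1.3015


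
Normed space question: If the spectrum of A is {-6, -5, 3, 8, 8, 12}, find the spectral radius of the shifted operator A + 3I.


Spectrum of A + 3I = {-3, -2, 6, 11, 11, 15}
Spectral radius = max |lambda| over the shifted spectrum
= max(3, 2, 6, 11, 11, 15) = 15

15


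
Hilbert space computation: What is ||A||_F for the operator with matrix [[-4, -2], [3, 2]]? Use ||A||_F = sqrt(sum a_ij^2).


||A||_F^2 = sum a_ij^2
= (-4)^2 + (-2)^2 + 3^2 + 2^2
= 16 + 4 + 9 + 4 = 33
||A||_F = sqrt(33) = 5.7446

5.7446


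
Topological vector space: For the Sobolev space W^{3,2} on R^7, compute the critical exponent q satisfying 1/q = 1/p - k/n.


Using the Sobolev embedding formula: 1/q = 1/p - k/n
1/q = 1/2 - 3/7 = 1/14
q = 1/(1/14) = 14

14.0000


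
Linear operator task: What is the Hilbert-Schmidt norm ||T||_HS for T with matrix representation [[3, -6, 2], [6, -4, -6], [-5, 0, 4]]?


The Hilbert-Schmidt norm is sqrt(sum of squares of all entries).
Sum of squares = 3^2 + (-6)^2 + 2^2 + 6^2 + (-4)^2 + (-6)^2 + (-5)^2 + 0^2 + 4^2
= 9 + 36 + 4 + 36 + 16 + 36 + 25 + 0 + 16 = 178
||T||_HS = sqrt(178) = 13.3417

13.3417


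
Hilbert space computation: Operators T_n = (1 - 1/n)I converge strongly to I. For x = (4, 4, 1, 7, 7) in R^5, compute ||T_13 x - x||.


T_13 x - x = (1 - 1/13)x - x = -x/13
||x|| = sqrt(131) = 11.4455
||T_13 x - x|| = ||x||/13 = 11.4455/13 = 0.8804

0.8804


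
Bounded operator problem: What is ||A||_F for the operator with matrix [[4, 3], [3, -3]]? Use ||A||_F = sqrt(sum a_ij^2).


||A||_F^2 = sum a_ij^2
= 4^2 + 3^2 + 3^2 + (-3)^2
= 16 + 9 + 9 + 9 = 43
||A||_F = sqrt(43) = 6.5574

6.5574


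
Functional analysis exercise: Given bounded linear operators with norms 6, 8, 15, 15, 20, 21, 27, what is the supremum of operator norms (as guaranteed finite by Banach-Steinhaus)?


By the Uniform Boundedness Principle, the supremum of norms is finite.
sup_k ||T_k|| = max(6, 8, 15, 15, 20, 21, 27) = 27

27


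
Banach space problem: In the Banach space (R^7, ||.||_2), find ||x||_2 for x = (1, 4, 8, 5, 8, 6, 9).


The l^2 norm = (sum |x_i|^2)^(1/2)
Sum of 2th powers = 1 + 16 + 64 + 25 + 64 + 36 + 81 = 287
||x||_2 = (287)^(1/2) = 16.9411

16.9411


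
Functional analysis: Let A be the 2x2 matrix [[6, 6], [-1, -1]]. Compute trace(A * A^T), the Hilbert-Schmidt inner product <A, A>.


trace(A * A^T) = sum of squares of all entries
= 6^2 + 6^2 + (-1)^2 + (-1)^2
= 36 + 36 + 1 + 1
= 74

74


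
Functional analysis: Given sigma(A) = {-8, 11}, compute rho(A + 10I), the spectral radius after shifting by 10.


Spectrum of A + 10I = {2, 21}
Spectral radius = max |lambda| over the shifted spectrum
= max(2, 21) = 21

21


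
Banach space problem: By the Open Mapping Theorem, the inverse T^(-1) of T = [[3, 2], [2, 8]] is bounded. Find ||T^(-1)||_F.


det(T) = 3*8 - 2*2 = 20
T^(-1) = (1/20) * [[8, -2], [-2, 3]] = [[0.4000, -0.1000], [-0.1000, 0.1500]]
||T^(-1)||_F^2 = 0.4000^2 + (-0.1000)^2 + (-0.1000)^2 + 0.1500^2 = 0.2025
||T^(-1)||_F = sqrt(0.2025) = 0.4500

0.4500


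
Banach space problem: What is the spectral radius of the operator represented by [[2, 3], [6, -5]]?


For a 2x2 matrix, eigenvalues satisfy lambda^2 - (trace)*lambda + det = 0
trace = 2 + -5 = -3
det = 2*-5 - 3*6 = -28
discriminant = (-3)^2 - 4*(-28) = 121
spectral radius = max |eigenvalue| = 7.0000

7.0000


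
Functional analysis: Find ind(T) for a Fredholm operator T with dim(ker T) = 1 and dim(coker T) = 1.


The Fredholm index is defined as ind(T) = dim(ker T) - dim(coker T)
= 1 - 1
= 0

0


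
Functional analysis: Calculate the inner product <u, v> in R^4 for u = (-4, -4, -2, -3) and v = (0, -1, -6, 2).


Computing the standard inner product <u, v> = sum u_i * v_i
= -4*0 + -4*-1 + -2*-6 + -3*2
= 0 + 4 + 12 + -6
= 10

10


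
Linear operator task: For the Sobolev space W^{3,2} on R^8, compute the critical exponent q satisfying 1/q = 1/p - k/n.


Using the Sobolev embedding formula: 1/q = 1/p - k/n
1/q = 1/2 - 3/8 = 1/8
q = 1/(1/8) = 8

8.0000


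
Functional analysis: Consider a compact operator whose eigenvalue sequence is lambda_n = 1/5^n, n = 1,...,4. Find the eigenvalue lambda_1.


The eigenvalue formula gives lambda_1 = 1/5^1
= 1/5
= 0.2000

0.2000


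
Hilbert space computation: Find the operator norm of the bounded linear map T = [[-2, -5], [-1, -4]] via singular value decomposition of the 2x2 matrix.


A^T A = [[5, 14], [14, 41]]
trace(A^T A) = 46, det(A^T A) = 9
discriminant = 46^2 - 4*9 = 2080
Largest eigenvalue of A^T A = (trace + sqrt(disc))/2 = 45.8035
||T|| = sqrt(45.8035) = 6.7678

6.7678


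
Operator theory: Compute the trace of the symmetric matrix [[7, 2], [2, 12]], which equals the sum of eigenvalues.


For a self-adjoint (symmetric) matrix, the eigenvalues are real.
The sum of eigenvalues equals the trace of the matrix.
trace = 7 + 12 = 19

19


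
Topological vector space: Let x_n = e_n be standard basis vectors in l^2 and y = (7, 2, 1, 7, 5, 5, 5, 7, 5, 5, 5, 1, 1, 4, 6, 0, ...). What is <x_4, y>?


x_4 = e_4 is the standard basis vector with 1 in position 4.
<x_4, y> = y_4 = 7
As n -> infinity, <x_n, y> -> 0, confirming weak convergence of (x_n) to 0.

7


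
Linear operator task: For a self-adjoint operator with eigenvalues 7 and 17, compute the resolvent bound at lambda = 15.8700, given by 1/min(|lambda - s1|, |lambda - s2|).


dist(15.8700, {7, 17}) = min(|15.8700 - 7|, |15.8700 - 17|)
= min(8.8700, 1.1300) = 1.1300
Resolvent bound = 1/1.1300 = 0.8850

0.8850


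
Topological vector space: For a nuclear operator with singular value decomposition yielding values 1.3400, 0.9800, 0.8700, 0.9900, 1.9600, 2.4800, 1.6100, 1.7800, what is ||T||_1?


The nuclear norm is the sum of all singular values.
||T||_1 = 1.3400 + 0.9800 + 0.8700 + 0.9900 + 1.9600 + 2.4800 + 1.6100 + 1.7800
= 12.0100

12.0100


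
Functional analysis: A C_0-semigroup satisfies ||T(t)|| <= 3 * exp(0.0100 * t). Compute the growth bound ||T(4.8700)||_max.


||T(4.8700)|| <= 3 * exp(0.0100 * 4.8700)
= 3 * exp(0.0487)
= 3 * 1.0499
= 3.1497

3.1497


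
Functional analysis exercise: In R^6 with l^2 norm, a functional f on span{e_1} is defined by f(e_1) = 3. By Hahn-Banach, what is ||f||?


The norm of f is given by ||f|| = sup_{||x||=1} |f(x)|.
On span{e_1}, ||e_1|| = 1, so ||f|| = |f(e_1)| / ||e_1||
= |3| / 1 = 3.0000

3.0000


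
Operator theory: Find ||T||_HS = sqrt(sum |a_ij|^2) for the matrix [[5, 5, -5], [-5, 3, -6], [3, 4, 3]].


The Hilbert-Schmidt norm is sqrt(sum of squares of all entries).
Sum of squares = 5^2 + 5^2 + (-5)^2 + (-5)^2 + 3^2 + (-6)^2 + 3^2 + 4^2 + 3^2
= 25 + 25 + 25 + 25 + 9 + 36 + 9 + 16 + 9 = 179
||T||_HS = sqrt(179) = 13.3791

13.3791


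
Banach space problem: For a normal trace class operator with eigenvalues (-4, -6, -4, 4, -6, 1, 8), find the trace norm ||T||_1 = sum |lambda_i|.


For a normal operator, singular values equal |eigenvalues|.
Trace norm = sum |lambda_i| = 4 + 6 + 4 + 4 + 6 + 1 + 8
= 33

33


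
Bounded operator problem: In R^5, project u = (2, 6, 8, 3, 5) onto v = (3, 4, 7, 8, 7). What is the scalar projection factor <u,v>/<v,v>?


Computing <u,v> = 2*3 + 6*4 + 8*7 + 3*8 + 5*7 = 145
Computing <v,v> = 3^2 + 4^2 + 7^2 + 8^2 + 7^2 = 187
Projection coefficient = 145/187 = 0.7754

0.7754


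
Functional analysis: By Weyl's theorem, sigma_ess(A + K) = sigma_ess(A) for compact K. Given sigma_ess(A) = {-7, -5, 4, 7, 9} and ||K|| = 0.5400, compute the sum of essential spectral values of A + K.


By Weyl's theorem, the essential spectrum is invariant under compact perturbations.
sigma_ess(A + K) = sigma_ess(A) = {-7, -5, 4, 7, 9}
Sum = -7 + -5 + 4 + 7 + 9 = 8

8


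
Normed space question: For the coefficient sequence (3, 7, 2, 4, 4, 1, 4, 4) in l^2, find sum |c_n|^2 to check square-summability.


sum |c_n|^2 = 3^2 + 7^2 + 2^2 + 4^2 + 4^2 + 1^2 + 4^2 + 4^2
= 9 + 49 + 4 + 16 + 16 + 1 + 16 + 16
= 127

127


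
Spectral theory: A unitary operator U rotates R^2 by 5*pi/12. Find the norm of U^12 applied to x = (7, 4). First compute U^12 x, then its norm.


U is a rotation by theta = 5*pi/12
U^12 = rotation by 12*theta = 60*pi/12 = 12*pi/12 (mod 2*pi)
cos(12*pi/12) = -1.0000, sin(12*pi/12) = 0.0000
U^12 x = (-1.0000 * 7 - 0.0000 * 4, 0.0000 * 7 + -1.0000 * 4)
= (-7.0000, -4.0000)
||U^12 x|| = sqrt((-7.0000)^2 + (-4.0000)^2) = sqrt(65.0000) = 8.0623

8.0623


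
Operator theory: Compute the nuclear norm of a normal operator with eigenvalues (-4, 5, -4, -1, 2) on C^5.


For a normal operator, singular values equal |eigenvalues|.
Trace norm = sum |lambda_i| = 4 + 5 + 4 + 1 + 2
= 16

16


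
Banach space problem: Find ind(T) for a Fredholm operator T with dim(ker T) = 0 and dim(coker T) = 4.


The Fredholm index is defined as ind(T) = dim(ker T) - dim(coker T)
= 0 - 4
= -4

-4


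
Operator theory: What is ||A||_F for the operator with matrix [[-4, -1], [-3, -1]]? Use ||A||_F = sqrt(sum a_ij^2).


||A||_F^2 = sum a_ij^2
= (-4)^2 + (-1)^2 + (-3)^2 + (-1)^2
= 16 + 1 + 9 + 1 = 27
||A||_F = sqrt(27) = 5.1962

5.1962


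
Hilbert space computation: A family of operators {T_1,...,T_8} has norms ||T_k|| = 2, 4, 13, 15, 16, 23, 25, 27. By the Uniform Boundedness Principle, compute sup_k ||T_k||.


By the Uniform Boundedness Principle, the supremum of norms is finite.
sup_k ||T_k|| = max(2, 4, 13, 15, 16, 23, 25, 27) = 27

27


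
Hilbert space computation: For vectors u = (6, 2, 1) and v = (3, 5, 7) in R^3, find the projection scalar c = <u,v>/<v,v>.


Computing <u,v> = 6*3 + 2*5 + 1*7 = 35
Computing <v,v> = 3^2 + 5^2 + 7^2 = 83
Projection coefficient = 35/83 = 0.4217

0.4217


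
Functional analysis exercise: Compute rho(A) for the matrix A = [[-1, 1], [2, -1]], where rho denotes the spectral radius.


For a 2x2 matrix, eigenvalues satisfy lambda^2 - (trace)*lambda + det = 0
trace = -1 + -1 = -2
det = -1*-1 - 1*2 = -1
discriminant = (-2)^2 - 4*(-1) = 8
spectral radius = max |eigenvalue| = 2.4142

2.4142


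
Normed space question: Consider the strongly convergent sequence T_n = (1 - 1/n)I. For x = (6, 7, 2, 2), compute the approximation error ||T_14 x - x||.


T_14 x - x = (1 - 1/14)x - x = -x/14
||x|| = sqrt(93) = 9.6437
||T_14 x - x|| = ||x||/14 = 9.6437/14 = 0.6888

0.6888


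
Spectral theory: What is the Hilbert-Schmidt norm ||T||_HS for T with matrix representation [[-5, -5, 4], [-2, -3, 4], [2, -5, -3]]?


The Hilbert-Schmidt norm is sqrt(sum of squares of all entries).
Sum of squares = (-5)^2 + (-5)^2 + 4^2 + (-2)^2 + (-3)^2 + 4^2 + 2^2 + (-5)^2 + (-3)^2
= 25 + 25 + 16 + 4 + 9 + 16 + 4 + 25 + 9 = 133
||T||_HS = sqrt(133) = 11.5326

11.5326


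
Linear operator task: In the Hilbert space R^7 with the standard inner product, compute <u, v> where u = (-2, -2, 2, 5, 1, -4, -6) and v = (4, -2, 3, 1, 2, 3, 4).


Computing the standard inner product <u, v> = sum u_i * v_i
= -2*4 + -2*-2 + 2*3 + 5*1 + 1*2 + -4*3 + -6*4
= -8 + 4 + 6 + 5 + 2 + -12 + -24
= -27

-27


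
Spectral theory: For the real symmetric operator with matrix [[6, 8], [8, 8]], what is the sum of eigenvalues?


For a self-adjoint (symmetric) matrix, the eigenvalues are real.
The sum of eigenvalues equals the trace of the matrix.
trace = 6 + 8 = 14

14


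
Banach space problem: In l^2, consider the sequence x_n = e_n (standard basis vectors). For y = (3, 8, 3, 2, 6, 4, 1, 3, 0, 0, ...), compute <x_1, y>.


x_1 = e_1 is the standard basis vector with 1 in position 1.
<x_1, y> = y_1 = 3
As n -> infinity, <x_n, y> -> 0, confirming weak convergence of (x_n) to 0.

3


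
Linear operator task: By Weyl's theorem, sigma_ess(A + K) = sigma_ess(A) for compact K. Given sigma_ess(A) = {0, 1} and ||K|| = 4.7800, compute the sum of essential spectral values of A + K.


By Weyl's theorem, the essential spectrum is invariant under compact perturbations.
sigma_ess(A + K) = sigma_ess(A) = {0, 1}
Sum = 0 + 1 = 1

1


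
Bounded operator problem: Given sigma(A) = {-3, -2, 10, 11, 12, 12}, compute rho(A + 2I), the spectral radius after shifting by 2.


Spectrum of A + 2I = {-1, 0, 12, 13, 14, 14}
Spectral radius = max |lambda| over the shifted spectrum
= max(1, 0, 12, 13, 14, 14) = 14

14


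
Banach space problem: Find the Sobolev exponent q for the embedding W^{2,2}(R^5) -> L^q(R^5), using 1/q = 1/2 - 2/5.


Using the Sobolev embedding formula: 1/q = 1/p - k/n
1/q = 1/2 - 2/5 = 1/10
q = 1/(1/10) = 10

10.0000


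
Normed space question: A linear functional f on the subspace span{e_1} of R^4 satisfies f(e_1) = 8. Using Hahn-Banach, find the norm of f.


The norm of f is given by ||f|| = sup_{||x||=1} |f(x)|.
On span{e_1}, ||e_1|| = 1, so ||f|| = |f(e_1)| / ||e_1||
= |8| / 1 = 8.0000

8.0000


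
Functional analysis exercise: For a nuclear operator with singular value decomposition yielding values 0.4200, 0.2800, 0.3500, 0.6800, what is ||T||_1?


The nuclear norm is the sum of all singular values.
||T||_1 = 0.4200 + 0.2800 + 0.3500 + 0.6800
= 1.7300

1.7300


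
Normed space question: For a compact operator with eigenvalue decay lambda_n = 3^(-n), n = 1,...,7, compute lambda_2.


The eigenvalue formula gives lambda_2 = 1/3^2
= 1/9
= 0.1111

0.1111


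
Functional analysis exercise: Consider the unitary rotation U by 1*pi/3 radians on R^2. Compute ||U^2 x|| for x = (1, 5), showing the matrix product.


U is a rotation by theta = 1*pi/3
U^2 = rotation by 2*theta = 2*pi/3
cos(2*pi/3) = -0.5000, sin(2*pi/3) = 0.8660
U^2 x = (-0.5000 * 1 - 0.8660 * 5, 0.8660 * 1 + -0.5000 * 5)
= (-4.8301, -1.6340)
||U^2 x|| = sqrt((-4.8301)^2 + (-1.6340)^2) = sqrt(26.0000) = 5.0990

5.0990


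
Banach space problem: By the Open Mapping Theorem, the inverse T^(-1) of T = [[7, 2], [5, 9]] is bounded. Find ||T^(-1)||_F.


det(T) = 7*9 - 2*5 = 53
T^(-1) = (1/53) * [[9, -2], [-5, 7]] = [[0.1698, -0.0377], [-0.0943, 0.1321]]
||T^(-1)||_F^2 = 0.1698^2 + (-0.0377)^2 + (-0.0943)^2 + 0.1321^2 = 0.0566
||T^(-1)||_F = sqrt(0.0566) = 0.2379

0.2379


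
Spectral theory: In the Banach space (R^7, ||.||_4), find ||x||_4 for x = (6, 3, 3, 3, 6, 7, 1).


The l^4 norm = (sum |x_i|^4)^(1/4)
Sum of 4th powers = 1296 + 81 + 81 + 81 + 1296 + 2401 + 1 = 5237
||x||_4 = (5237)^(1/4) = 8.5069

8.5069


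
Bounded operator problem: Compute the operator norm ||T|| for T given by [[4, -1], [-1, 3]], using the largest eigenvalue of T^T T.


A^T A = [[17, -7], [-7, 10]]
trace(A^T A) = 27, det(A^T A) = 121
discriminant = 27^2 - 4*121 = 245
Largest eigenvalue of A^T A = (trace + sqrt(disc))/2 = 21.3262
||T|| = sqrt(21.3262) = 4.6180

4.6180


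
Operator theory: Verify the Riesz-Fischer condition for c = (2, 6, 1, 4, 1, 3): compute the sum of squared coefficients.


sum |c_n|^2 = 2^2 + 6^2 + 1^2 + 4^2 + 1^2 + 3^2
= 4 + 36 + 1 + 16 + 1 + 9
= 67

67


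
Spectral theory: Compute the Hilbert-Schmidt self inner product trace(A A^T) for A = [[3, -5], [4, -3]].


trace(A * A^T) = sum of squares of all entries
= 3^2 + (-5)^2 + 4^2 + (-3)^2
= 9 + 25 + 16 + 9
= 59

59


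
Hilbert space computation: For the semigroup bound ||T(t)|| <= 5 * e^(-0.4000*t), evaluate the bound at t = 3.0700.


||T(3.0700)|| <= 5 * exp(-0.4000 * 3.0700)
= 5 * exp(-1.2280)
= 5 * 0.2929
= 1.4644

1.4644


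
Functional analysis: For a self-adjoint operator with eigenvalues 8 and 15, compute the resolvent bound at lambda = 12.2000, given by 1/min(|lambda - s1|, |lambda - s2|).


dist(12.2000, {8, 15}) = min(|12.2000 - 8|, |12.2000 - 15|)
= min(4.2000, 2.8000) = 2.8000
Resolvent bound = 1/2.8000 = 0.3571

0.3571


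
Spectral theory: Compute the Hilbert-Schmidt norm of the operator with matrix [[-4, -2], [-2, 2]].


The Hilbert-Schmidt norm is sqrt(sum of squares of all entries).
Sum of squares = (-4)^2 + (-2)^2 + (-2)^2 + 2^2
= 16 + 4 + 4 + 4 = 28
||T||_HS = sqrt(28) = 5.2915

5.2915


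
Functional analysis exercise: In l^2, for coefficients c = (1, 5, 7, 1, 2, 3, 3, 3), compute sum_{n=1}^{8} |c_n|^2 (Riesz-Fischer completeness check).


sum |c_n|^2 = 1^2 + 5^2 + 7^2 + 1^2 + 2^2 + 3^2 + 3^2 + 3^2
= 1 + 25 + 49 + 1 + 4 + 9 + 9 + 9
= 107

107


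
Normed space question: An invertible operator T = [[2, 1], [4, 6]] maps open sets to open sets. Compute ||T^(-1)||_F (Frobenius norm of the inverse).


det(T) = 2*6 - 1*4 = 8
T^(-1) = (1/8) * [[6, -1], [-4, 2]] = [[0.7500, -0.1250], [-0.5000, 0.2500]]
||T^(-1)||_F^2 = 0.7500^2 + (-0.1250)^2 + (-0.5000)^2 + 0.2500^2 = 0.8906
||T^(-1)||_F = sqrt(0.8906) = 0.9437

0.9437


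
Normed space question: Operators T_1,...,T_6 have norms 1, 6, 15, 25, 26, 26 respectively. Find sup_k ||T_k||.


By the Uniform Boundedness Principle, the supremum of norms is finite.
sup_k ||T_k|| = max(1, 6, 15, 25, 26, 26) = 26

26


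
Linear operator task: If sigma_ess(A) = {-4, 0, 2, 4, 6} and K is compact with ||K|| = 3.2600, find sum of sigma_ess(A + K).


By Weyl's theorem, the essential spectrum is invariant under compact perturbations.
sigma_ess(A + K) = sigma_ess(A) = {-4, 0, 2, 4, 6}
Sum = -4 + 0 + 2 + 4 + 6 = 8

8


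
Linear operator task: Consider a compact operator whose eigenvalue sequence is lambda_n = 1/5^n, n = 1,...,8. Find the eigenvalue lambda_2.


The eigenvalue formula gives lambda_2 = 1/5^2
= 1/25
= 0.0400

0.0400


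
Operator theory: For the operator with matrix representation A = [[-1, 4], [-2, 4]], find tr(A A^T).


trace(A * A^T) = sum of squares of all entries
= (-1)^2 + 4^2 + (-2)^2 + 4^2
= 1 + 16 + 4 + 16
= 37

37


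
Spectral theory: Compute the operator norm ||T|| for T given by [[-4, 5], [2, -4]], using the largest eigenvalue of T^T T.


A^T A = [[20, -28], [-28, 41]]
trace(A^T A) = 61, det(A^T A) = 36
discriminant = 61^2 - 4*36 = 3577
Largest eigenvalue of A^T A = (trace + sqrt(disc))/2 = 60.4040
||T|| = sqrt(60.4040) = 7.7720

7.7720


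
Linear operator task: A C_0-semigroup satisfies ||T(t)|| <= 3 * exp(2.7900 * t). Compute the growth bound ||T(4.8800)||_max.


||T(4.8800)|| <= 3 * exp(2.7900 * 4.8800)
= 3 * exp(13.6152)
= 3 * 818476.5292
= 2.4554e+06

2.4554e+06


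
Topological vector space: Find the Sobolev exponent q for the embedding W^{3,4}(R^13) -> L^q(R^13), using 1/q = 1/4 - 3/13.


Using the Sobolev embedding formula: 1/q = 1/p - k/n
1/q = 1/4 - 3/13 = 1/52
q = 1/(1/52) = 52

52.0000


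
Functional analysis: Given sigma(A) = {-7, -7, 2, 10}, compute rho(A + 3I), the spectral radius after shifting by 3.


Spectrum of A + 3I = {-4, -4, 5, 13}
Spectral radius = max |lambda| over the shifted spectrum
= max(4, 4, 5, 13) = 13

13


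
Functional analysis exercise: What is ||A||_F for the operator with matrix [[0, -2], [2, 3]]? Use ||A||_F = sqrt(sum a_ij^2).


||A||_F^2 = sum a_ij^2
= 0^2 + (-2)^2 + 2^2 + 3^2
= 0 + 4 + 4 + 9 = 17
||A||_F = sqrt(17) = 4.1231

4.1231


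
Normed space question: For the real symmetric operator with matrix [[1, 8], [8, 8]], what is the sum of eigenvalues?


For a self-adjoint (symmetric) matrix, the eigenvalues are real.
The sum of eigenvalues equals the trace of the matrix.
trace = 1 + 8 = 9

9


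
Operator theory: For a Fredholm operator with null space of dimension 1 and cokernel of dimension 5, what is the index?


The Fredholm index is defined as ind(T) = dim(ker T) - dim(coker T)
= 1 - 5
= -4

-4


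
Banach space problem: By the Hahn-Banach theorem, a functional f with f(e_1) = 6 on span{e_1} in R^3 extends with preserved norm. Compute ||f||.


The norm of f is given by ||f|| = sup_{||x||=1} |f(x)|.
On span{e_1}, ||e_1|| = 1, so ||f|| = |f(e_1)| / ||e_1||
= |6| / 1 = 6.0000

6.0000


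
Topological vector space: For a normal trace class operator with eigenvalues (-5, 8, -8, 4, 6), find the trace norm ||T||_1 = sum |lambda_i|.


For a normal operator, singular values equal |eigenvalues|.
Trace norm = sum |lambda_i| = 5 + 8 + 8 + 4 + 6
= 31

31


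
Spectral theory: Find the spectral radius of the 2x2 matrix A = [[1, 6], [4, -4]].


For a 2x2 matrix, eigenvalues satisfy lambda^2 - (trace)*lambda + det = 0
trace = 1 + -4 = -3
det = 1*-4 - 6*4 = -28
discriminant = (-3)^2 - 4*(-28) = 121
spectral radius = max |eigenvalue| = 7.0000

7.0000


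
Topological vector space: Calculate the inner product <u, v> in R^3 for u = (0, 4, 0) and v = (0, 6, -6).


Computing the standard inner product <u, v> = sum u_i * v_i
= 0*0 + 4*6 + 0*-6
= 0 + 24 + 0
= 24

24


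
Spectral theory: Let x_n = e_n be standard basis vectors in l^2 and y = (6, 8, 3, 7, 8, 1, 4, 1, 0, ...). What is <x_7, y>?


x_7 = e_7 is the standard basis vector with 1 in position 7.
<x_7, y> = y_7 = 4
As n -> infinity, <x_n, y> -> 0, confirming weak convergence of (x_n) to 0.

4


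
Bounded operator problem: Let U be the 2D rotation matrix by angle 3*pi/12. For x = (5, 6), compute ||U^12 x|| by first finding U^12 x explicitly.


U is a rotation by theta = 3*pi/12
U^12 = rotation by 12*theta = 36*pi/12 = 12*pi/12 (mod 2*pi)
cos(12*pi/12) = -1.0000, sin(12*pi/12) = 0.0000
U^12 x = (-1.0000 * 5 - 0.0000 * 6, 0.0000 * 5 + -1.0000 * 6)
= (-5.0000, -6.0000)
||U^12 x|| = sqrt((-5.0000)^2 + (-6.0000)^2) = sqrt(61.0000) = 7.8102

7.8102


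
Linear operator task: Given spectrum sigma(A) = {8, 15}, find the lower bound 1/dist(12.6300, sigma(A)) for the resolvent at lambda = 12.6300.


dist(12.6300, {8, 15}) = min(|12.6300 - 8|, |12.6300 - 15|)
= min(4.6300, 2.3700) = 2.3700
Resolvent bound = 1/2.3700 = 0.4219

0.4219


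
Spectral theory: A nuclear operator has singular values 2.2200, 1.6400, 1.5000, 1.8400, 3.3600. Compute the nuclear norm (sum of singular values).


The nuclear norm is the sum of all singular values.
||T||_1 = 2.2200 + 1.6400 + 1.5000 + 1.8400 + 3.3600
= 10.5600

10.5600


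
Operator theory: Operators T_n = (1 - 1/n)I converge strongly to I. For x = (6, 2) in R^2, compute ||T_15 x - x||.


T_15 x - x = (1 - 1/15)x - x = -x/15
||x|| = sqrt(40) = 6.3246
||T_15 x - x|| = ||x||/15 = 6.3246/15 = 0.4216

0.4216


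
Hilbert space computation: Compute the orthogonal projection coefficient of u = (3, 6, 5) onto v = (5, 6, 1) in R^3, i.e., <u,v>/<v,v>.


Computing <u,v> = 3*5 + 6*6 + 5*1 = 56
Computing <v,v> = 5^2 + 6^2 + 1^2 = 62
Projection coefficient = 56/62 = 0.9032

0.9032


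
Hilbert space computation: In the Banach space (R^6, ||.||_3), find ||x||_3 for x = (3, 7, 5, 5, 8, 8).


The l^3 norm = (sum |x_i|^3)^(1/3)
Sum of 3th powers = 27 + 343 + 125 + 125 + 512 + 512 = 1644
||x||_3 = (1644)^(1/3) = 11.8023

11.8023


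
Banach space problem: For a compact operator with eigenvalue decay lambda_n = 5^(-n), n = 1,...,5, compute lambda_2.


The eigenvalue formula gives lambda_2 = 1/5^2
= 1/25
= 0.0400

0.0400


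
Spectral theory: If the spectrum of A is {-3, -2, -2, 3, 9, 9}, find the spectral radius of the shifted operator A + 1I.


Spectrum of A + 1I = {-2, -1, -1, 4, 10, 10}
Spectral radius = max |lambda| over the shifted spectrum
= max(2, 1, 1, 4, 10, 10) = 10

10


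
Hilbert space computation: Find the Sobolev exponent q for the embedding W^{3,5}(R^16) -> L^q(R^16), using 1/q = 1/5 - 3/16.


Using the Sobolev embedding formula: 1/q = 1/p - k/n
1/q = 1/5 - 3/16 = 1/80
q = 1/(1/80) = 80

80.0000


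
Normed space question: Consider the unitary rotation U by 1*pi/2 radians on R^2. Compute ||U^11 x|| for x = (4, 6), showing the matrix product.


U is a rotation by theta = 1*pi/2
U^11 = rotation by 11*theta = 11*pi/2 = 3*pi/2 (mod 2*pi)
cos(3*pi/2) = 0.0000, sin(3*pi/2) = -1.0000
U^11 x = (0.0000 * 4 - -1.0000 * 6, -1.0000 * 4 + 0.0000 * 6)
= (6.0000, -4.0000)
||U^11 x|| = sqrt(6.0000^2 + (-4.0000)^2) = sqrt(52.0000) = 7.2111

7.2111


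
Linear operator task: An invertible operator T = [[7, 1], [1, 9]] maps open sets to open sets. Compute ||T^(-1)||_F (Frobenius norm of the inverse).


det(T) = 7*9 - 1*1 = 62
T^(-1) = (1/62) * [[9, -1], [-1, 7]] = [[0.1452, -0.0161], [-0.0161, 0.1129]]
||T^(-1)||_F^2 = 0.1452^2 + (-0.0161)^2 + (-0.0161)^2 + 0.1129^2 = 0.0343
||T^(-1)||_F = sqrt(0.0343) = 0.1853

0.1853


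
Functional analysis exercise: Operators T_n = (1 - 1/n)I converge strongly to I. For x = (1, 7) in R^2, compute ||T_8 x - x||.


T_8 x - x = (1 - 1/8)x - x = -x/8
||x|| = sqrt(50) = 7.0711
||T_8 x - x|| = ||x||/8 = 7.0711/8 = 0.8839

0.8839


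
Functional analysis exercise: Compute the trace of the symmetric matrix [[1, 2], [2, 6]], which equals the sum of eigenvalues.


For a self-adjoint (symmetric) matrix, the eigenvalues are real.
The sum of eigenvalues equals the trace of the matrix.
trace = 1 + 6 = 7

7


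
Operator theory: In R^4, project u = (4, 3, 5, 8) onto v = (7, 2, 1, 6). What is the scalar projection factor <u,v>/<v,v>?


Computing <u,v> = 4*7 + 3*2 + 5*1 + 8*6 = 87
Computing <v,v> = 7^2 + 2^2 + 1^2 + 6^2 = 90
Projection coefficient = 87/90 = 0.9667

0.9667


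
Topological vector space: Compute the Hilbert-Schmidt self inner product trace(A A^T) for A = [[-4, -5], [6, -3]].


trace(A * A^T) = sum of squares of all entries
= (-4)^2 + (-5)^2 + 6^2 + (-3)^2
= 16 + 25 + 36 + 9
= 86

86


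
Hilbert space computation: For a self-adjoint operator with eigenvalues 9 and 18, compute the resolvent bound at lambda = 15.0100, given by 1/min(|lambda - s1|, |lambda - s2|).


dist(15.0100, {9, 18}) = min(|15.0100 - 9|, |15.0100 - 18|)
= min(6.0100, 2.9900) = 2.9900
Resolvent bound = 1/2.9900 = 0.3344

0.3344


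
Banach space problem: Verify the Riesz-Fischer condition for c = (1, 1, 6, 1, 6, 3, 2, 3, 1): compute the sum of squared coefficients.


sum |c_n|^2 = 1^2 + 1^2 + 6^2 + 1^2 + 6^2 + 3^2 + 2^2 + 3^2 + 1^2
= 1 + 1 + 36 + 1 + 36 + 9 + 4 + 9 + 1
= 98

98


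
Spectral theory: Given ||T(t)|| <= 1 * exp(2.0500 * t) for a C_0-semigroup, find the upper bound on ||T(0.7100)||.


||T(0.7100)|| <= 1 * exp(2.0500 * 0.7100)
= 1 * exp(1.4555)
= 1 * 4.2866
= 4.2866

4.2866


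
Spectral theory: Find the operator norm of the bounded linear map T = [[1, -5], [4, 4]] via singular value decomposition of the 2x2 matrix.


A^T A = [[17, 11], [11, 41]]
trace(A^T A) = 58, det(A^T A) = 576
discriminant = 58^2 - 4*576 = 1060
Largest eigenvalue of A^T A = (trace + sqrt(disc))/2 = 45.2788
||T|| = sqrt(45.2788) = 6.7290

6.7290
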